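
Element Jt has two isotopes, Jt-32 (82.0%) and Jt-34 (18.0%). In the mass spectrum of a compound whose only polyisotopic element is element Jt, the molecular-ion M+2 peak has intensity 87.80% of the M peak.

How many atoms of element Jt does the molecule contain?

For n independent Jt atoms, I(M+2)/I(M) = n · (abundance Jt-34) / (abundance Jt-32) = n · 0.180/0.820.
n = 0.8780 × 0.820/0.180 = 4.00 ≈ 4

4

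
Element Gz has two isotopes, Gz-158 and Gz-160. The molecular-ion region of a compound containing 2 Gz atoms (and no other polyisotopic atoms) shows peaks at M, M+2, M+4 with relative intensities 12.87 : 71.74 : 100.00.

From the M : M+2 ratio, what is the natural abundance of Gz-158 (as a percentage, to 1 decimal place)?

If p is the fraction of Gz that is Gz-158, then I(M+2)/I(M) = [C(2,1)·p^1·(1−p)] / p^2 = 2·(1−p)/p = 71.74/12.87 = 5.5742
(1−p)/p = 5.5742/2 = 2.7871  ⇒  p = 1/(1 + 2.7871) = 0.2641
Gz-158: 26.4%, Gz-160: 73.6%.

26.4%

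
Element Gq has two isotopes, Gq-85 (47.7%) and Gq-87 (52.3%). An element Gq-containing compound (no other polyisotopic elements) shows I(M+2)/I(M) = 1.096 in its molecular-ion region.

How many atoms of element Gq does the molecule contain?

For n independent Gq atoms, I(M+2)/I(M) = n · (abundance Gq-87) / (abundance Gq-85) = n · 0.523/0.477.
n = 1.096 × 0.477/0.523 = 1.00 ≈ 1

1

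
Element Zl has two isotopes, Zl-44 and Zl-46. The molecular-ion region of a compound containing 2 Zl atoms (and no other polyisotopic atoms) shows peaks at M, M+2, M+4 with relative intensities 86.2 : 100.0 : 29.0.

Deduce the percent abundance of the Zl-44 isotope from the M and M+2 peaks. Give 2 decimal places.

63.29%

If p is the fraction of Zl that is Zl-44, then I(M+2)/I(M) = [C(2,1)·p^1·(1−p)] / p^2 = 2·(1−p)/p = 100.0/86.2 = 1.1601
(1−p)/p = 1.1601/2 = 0.5800  ⇒  p = 1/(1 + 0.5800) = 0.6329
Zl-44: 63.29%, Zl-46: 36.71%.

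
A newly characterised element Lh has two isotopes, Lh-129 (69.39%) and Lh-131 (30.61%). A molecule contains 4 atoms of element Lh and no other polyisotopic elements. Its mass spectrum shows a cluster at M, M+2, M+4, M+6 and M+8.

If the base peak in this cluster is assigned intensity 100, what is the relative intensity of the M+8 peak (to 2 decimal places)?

Term probabilities: M 0.2318, M+2 0.4091, M+4 0.2707, M+6 0.0796, M+8 0.0088. Base peak = M+2.
P(M+2) = C(4,1) × 0.6939^3 × 0.3061^1 = 4 × 0.33411091 × 0.3061 = 0.409085 (base)
P(M+8) = C(4,4) × 0.6939^0 × 0.3061^4 = 1 × 1.0000 × 0.00877917 = 0.008779
Relative intensity = 0.008779 / 0.409085 × 100 = 2.15

2.15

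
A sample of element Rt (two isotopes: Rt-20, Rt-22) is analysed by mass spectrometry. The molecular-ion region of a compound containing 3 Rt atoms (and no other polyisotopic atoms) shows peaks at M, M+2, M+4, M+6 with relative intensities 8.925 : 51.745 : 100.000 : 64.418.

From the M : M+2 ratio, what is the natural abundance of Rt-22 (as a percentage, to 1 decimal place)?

65.9%

If p is the fraction of Rt that is Rt-20, then I(M+2)/I(M) = [C(3,1)·p^2·(1−p)] / p^3 = 3·(1−p)/p = 51.745/8.925 = 5.7978
(1−p)/p = 5.7978/3 = 1.9326  ⇒  p = 1/(1 + 1.9326) = 0.3410
Rt-20: 34.1%, Rt-22: 65.9%.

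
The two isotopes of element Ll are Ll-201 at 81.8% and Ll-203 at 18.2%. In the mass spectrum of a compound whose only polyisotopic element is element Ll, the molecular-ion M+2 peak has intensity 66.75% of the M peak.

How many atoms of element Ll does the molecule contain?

3

The M+2/M ratio from n Ll atoms is n · q/p = n · 0.182/0.818.
n = 0.6675 × 0.818/0.182 = 3.00 ≈ 3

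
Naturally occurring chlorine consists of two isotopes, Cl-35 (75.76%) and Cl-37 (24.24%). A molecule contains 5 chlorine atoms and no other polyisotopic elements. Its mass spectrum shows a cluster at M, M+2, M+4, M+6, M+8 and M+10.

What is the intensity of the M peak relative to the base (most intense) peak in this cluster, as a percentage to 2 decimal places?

62.51%

(0.7576 + 0.2424)^5 gives M 0.2496, M+2 0.3993, M+4 0.2555, M+6 0.0817, M+8 0.0131, M+10 0.0008; the largest is M+2.
P(M+2) = C(5,1) × 0.7576^4 × 0.2424^1 = 5 × 0.32942751 × 0.2424 = 0.399266 (base)
P(M) = C(5,0) × 0.7576^5 × 0.2424^0 = 1 × 0.24957428 × 1.0000 = 0.249574
Relative intensity = 0.249574 / 0.399266 × 100 = 62.51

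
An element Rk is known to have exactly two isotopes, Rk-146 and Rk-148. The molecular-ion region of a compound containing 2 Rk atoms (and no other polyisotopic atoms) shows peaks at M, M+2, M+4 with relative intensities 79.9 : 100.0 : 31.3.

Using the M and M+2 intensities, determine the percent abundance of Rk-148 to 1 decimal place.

Let p = fractional abundance of Rk-146. I(M+2)/I(M) = [C(2,1)·p^1·(1−p)] / p^2 = 2·(1−p)/p = 100.0/79.9 = 1.2516
(1−p)/p = 1.2516/2 = 0.6258  ⇒  p = 1/(1 + 0.6258) = 0.6151
Rk-146: 61.5%, Rk-148: 38.5%.

38.5%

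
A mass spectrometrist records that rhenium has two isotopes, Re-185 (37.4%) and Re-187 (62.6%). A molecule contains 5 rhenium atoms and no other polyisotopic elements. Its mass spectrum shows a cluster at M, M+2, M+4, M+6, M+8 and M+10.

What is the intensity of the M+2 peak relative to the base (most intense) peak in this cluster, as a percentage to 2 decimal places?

(0.374 + 0.626)^5 gives M 0.0073, M+2 0.0612, M+4 0.2050, M+6 0.3431, M+8 0.2872, M+10 0.0961; the largest is M+6.
P(M+6) = C(5,3) × 0.374^2 × 0.626^3 = 10 × 0.139876 × 0.24531438 = 0.343136 (base)
P(M+2) = C(5,1) × 0.374^4 × 0.626^1 = 5 × 0.0195653 × 0.6260 = 0.061239
Relative intensity = 0.061239 / 0.343136 × 100 = 17.85

17.85%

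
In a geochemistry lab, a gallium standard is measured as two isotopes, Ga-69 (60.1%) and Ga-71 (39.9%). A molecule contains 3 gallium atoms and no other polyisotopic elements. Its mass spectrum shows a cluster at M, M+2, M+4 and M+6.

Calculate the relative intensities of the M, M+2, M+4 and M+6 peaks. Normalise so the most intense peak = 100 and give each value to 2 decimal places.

Expanding (0.601 + 0.399)^3:
P(M) = 0.601^3 = 0.217082
P(M+2) = 3 × 0.601^2 × 0.399^1 = 0.432358
P(M+4) = 3 × 0.601^1 × 0.399^2 = 0.287039
P(M+6) = 0.399^3 = 0.063521
The M+2 peak is largest (0.432358); scaling to 100 gives 50.21 : 100.00 : 66.39 : 14.69.

50.21 : 100.00 : 66.39 : 14.69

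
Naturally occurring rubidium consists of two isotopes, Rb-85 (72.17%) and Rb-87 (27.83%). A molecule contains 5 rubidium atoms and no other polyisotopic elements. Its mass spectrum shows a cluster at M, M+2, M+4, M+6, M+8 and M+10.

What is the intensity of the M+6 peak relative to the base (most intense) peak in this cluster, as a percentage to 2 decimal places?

29.74%

(0.7217 + 0.2783)^5 gives M 0.1958, M+2 0.3775, M+4 0.2911, M+6 0.1123, M+8 0.0216, M+10 0.0017; the largest is M+2.
P(M+2) = C(5,1) × 0.7217^4 × 0.2783^1 = 5 × 0.27128565 × 0.2783 = 0.377494 (base)
P(M+6) = C(5,3) × 0.7217^2 × 0.2783^3 = 10 × 0.52085089 × 0.02155458 = 0.112267
Relative intensity = 0.112267 / 0.377494 × 100 = 29.74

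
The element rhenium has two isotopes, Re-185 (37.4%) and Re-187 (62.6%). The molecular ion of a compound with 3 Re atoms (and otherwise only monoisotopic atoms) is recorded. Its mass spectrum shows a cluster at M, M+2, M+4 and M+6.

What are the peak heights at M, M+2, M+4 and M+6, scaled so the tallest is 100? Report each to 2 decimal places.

Expanding (0.374 + 0.626)^3:
P(M) = 0.374^3 = 0.052314
P(M+2) = 3 × 0.374^2 × 0.626^1 = 0.262687
P(M+4) = 3 × 0.374^1 × 0.626^2 = 0.439685
P(M+6) = 0.626^3 = 0.245314
The M+4 peak is largest (0.439685); scaling to 100 gives 11.90 : 59.74 : 100.00 : 55.79.

11.90 : 59.74 : 100.00 : 55.79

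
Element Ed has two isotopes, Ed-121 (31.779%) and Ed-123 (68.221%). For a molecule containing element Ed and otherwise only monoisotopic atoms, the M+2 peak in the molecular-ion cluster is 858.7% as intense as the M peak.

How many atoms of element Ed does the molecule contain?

The M+2/M ratio from n Ed atoms is n · q/p = n · 0.68221/0.31779.
n = 8.587 × 0.31779/0.68221 = 4.00 ≈ 4

4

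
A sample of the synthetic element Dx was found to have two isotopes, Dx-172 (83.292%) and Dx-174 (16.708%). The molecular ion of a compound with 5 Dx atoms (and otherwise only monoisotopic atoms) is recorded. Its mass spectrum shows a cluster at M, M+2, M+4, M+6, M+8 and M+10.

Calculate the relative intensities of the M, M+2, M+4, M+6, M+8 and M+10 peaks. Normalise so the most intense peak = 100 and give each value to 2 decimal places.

99.70 : 100.00 : 40.12 : 8.05 : 0.81 : 0.03

Expanding (0.83292 + 0.16708)^5:
P(M) = 0.83292^5 = 0.400882
P(M+2) = 5 × 0.83292^4 × 0.16708^1 = 0.402076
P(M+4) = 10 × 0.83292^3 × 0.16708^2 = 0.161309
P(M+6) = 10 × 0.83292^2 × 0.16708^3 = 0.032358
P(M+8) = 5 × 0.83292^1 × 0.16708^4 = 0.003245
P(M+10) = 0.16708^5 = 0.000130
The M+2 peak is largest (0.402076); scaling to 100 gives 99.70 : 100.00 : 40.12 : 8.05 : 0.81 : 0.03.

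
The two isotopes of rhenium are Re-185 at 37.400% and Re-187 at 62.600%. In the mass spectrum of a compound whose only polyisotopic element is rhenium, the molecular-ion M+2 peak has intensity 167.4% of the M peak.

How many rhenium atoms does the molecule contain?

1

For n independent Re atoms, I(M+2)/I(M) = n · (abundance Re-187) / (abundance Re-185) = n · 0.62600/0.37400.
n = 1.674 × 0.37400/0.62600 = 1.00 ≈ 1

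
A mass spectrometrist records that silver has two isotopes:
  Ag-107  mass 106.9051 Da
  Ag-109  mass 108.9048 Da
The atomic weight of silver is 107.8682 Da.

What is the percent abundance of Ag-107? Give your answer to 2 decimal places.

51.84%

Let x be the fractional abundance of Ag-107; then Ag-109 has abundance 1 − x.
106.9051·x + 108.9048·(1 − x) = 107.8682
(106.9051 − 108.9048)·x = 107.8682 − 108.9048
x = -1.0366 / -1.9997 = 0.51838 → 51.84% Ag-107, 48.16% Ag-109.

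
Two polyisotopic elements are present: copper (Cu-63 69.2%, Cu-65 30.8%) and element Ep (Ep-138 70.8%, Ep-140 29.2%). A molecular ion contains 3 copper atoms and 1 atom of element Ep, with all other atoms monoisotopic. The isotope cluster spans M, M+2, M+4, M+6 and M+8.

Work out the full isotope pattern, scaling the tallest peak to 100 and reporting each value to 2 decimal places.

Copper pattern (n=3): 0.33137389 : 0.44247034 : 0.19693766 : 0.02921811
Element Ep pattern (n=1): 0.7080 : 0.2920
Convolve the two distributions (both contribute in 2-u steps):
  M: 0.33137389×0.7080 = 0.234613
  M+2: 0.33137389×0.2920 + 0.44247034×0.7080 = 0.410030
  M+4: 0.44247034×0.2920 + 0.19693766×0.7080 = 0.268633
  M+6: 0.19693766×0.2920 + 0.02921811×0.7080 = 0.078192
  M+8: 0.02921811×0.2920 = 0.008532
Scale to base peak (0.410030) = 100: 57.22 : 100.00 : 65.52 : 19.07 : 2.08

57.22 : 100.00 : 65.52 : 19.07 : 2.08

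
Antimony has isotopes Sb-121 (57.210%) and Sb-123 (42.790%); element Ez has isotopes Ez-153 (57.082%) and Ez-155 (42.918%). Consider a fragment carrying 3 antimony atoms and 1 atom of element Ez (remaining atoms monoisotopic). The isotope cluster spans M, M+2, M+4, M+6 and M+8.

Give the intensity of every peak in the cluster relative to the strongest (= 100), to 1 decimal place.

Antimony pattern (n=3): 0.18724742 : 0.42015297 : 0.3142518 : 0.07834781
Element Ez pattern (n=1): 0.57082 : 0.42918
Convolve the two distributions (both contribute in 2-u steps):
  M: 0.18724742×0.57082 = 0.106885
  M+2: 0.18724742×0.42918 + 0.42015297×0.57082 = 0.320195
  M+4: 0.42015297×0.42918 + 0.3142518×0.57082 = 0.359702
  M+6: 0.3142518×0.42918 + 0.07834781×0.57082 = 0.179593
  M+8: 0.07834781×0.42918 = 0.033625
Scale to base peak (0.359702) = 100: 29.7 : 89.0 : 100.0 : 49.9 : 9.3

29.7 : 89.0 : 100.0 : 49.9 : 9.3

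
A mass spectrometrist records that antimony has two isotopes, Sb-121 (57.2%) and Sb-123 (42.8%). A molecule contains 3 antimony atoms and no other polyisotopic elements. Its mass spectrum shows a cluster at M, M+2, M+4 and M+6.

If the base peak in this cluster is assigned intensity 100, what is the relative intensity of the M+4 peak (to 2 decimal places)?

Binomial terms of (0.572 + 0.428)^3: M 0.1871, M+2 0.4201, M+4 0.3143, M+6 0.0784 → M+2 is the base peak.
P(M+2) = C(3,1) × 0.572^2 × 0.428^1 = 3 × 0.327184 × 0.4280 = 0.420104 (base)
P(M+4) = C(3,2) × 0.572^1 × 0.428^2 = 3 × 0.5720 × 0.183184 = 0.314344
Relative intensity = 0.314344 / 0.420104 × 100 = 74.83

74.83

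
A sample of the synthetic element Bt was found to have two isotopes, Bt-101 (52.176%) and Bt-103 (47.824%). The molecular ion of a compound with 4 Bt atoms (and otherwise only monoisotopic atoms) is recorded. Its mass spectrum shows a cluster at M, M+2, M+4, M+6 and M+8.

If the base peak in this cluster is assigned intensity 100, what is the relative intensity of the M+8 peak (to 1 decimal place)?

(0.52176 + 0.47824)^4 gives M 0.0741, M+2 0.2717, M+4 0.3736, M+6 0.2283, M+8 0.0523; the largest is M+4.
P(M+4) = C(4,2) × 0.52176^2 × 0.47824^2 = 6 × 0.2722335 × 0.2287135 = 0.373581 (base)
P(M+8) = C(4,4) × 0.52176^0 × 0.47824^4 = 1 × 1.0000 × 0.05230986 = 0.052310
Relative intensity = 0.052310 / 0.373581 × 100 = 14.0

14.0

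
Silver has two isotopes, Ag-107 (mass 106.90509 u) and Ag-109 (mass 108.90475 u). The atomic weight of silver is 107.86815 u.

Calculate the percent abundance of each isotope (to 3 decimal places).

Ag-107: 51.839%, Ag-109: 48.161%

Writing the weighted mean with unknown fraction x of Ag-107:
106.90509·x + 108.90475·(1 − x) = 107.86815
(106.90509 − 108.90475)·x = 107.86815 − 108.90475
x = -1.03660 / -1.99966 = 0.51839 → 51.839% Ag-107, 48.161% Ag-109.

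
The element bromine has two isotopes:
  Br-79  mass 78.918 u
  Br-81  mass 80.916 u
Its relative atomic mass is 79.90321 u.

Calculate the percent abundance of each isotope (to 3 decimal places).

Br-79: 50.690%, Br-81: 49.310%

Let x be the fractional abundance of Br-79; then Br-81 has abundance 1 − x.
78.918·x + 80.916·(1 − x) = 79.90321
(78.918 − 80.916)·x = 79.90321 − 80.916
x = -1.01279 / -1.998 = 0.50690 → 50.690% Br-79, 49.310% Br-81.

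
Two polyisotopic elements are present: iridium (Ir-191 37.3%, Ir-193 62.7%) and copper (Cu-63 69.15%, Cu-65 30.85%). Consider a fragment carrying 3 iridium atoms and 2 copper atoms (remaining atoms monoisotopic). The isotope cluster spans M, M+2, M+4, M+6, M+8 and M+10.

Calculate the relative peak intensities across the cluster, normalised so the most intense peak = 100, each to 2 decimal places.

7.51 : 44.57 : 98.94 : 100.00 : 44.49 : 7.10

Iridium pattern (n=3): 0.05189512 : 0.26170165 : 0.43991135 : 0.24649188
Copper pattern (n=2): 0.47817225 : 0.4266555 : 0.09517225
Convolve the two distributions (both contribute in 2-u steps):
  M: 0.05189512×0.47817225 = 0.024815
  M+2: 0.05189512×0.4266555 + 0.26170165×0.47817225 = 0.147280
  M+4: 0.05189512×0.09517225 + 0.26170165×0.4266555 + 0.43991135×0.47817225 = 0.326949
  M+6: 0.26170165×0.09517225 + 0.43991135×0.4266555 + 0.24649188×0.47817225 = 0.330463
  M+8: 0.43991135×0.09517225 + 0.24649188×0.4266555 = 0.147034
  M+10: 0.24649188×0.09517225 = 0.023459
Scale to base peak (0.330463) = 100: 7.51 : 44.57 : 98.94 : 100.00 : 44.49 : 7.10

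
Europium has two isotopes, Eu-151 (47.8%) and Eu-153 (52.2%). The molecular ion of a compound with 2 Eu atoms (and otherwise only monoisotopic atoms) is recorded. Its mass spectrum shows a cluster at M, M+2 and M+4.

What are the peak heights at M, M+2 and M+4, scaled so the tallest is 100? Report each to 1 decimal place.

45.8 : 100.0 : 54.6

Expanding (0.478 + 0.522)^2:
P(M) = 0.478^2 = 0.228484
P(M+2) = 2 × 0.478^1 × 0.522^1 = 0.499032
P(M+4) = 0.522^2 = 0.272484
The M+2 peak is largest (0.499032); scaling to 100 gives 45.8 : 100.0 : 54.6.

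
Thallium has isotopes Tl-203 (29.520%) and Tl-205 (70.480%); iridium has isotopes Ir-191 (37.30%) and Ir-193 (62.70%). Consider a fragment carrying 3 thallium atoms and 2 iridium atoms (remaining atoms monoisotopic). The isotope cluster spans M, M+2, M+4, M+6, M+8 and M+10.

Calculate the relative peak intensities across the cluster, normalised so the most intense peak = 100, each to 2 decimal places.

Thallium pattern (n=3): 0.02572463 : 0.18425524 : 0.43991564 : 0.35010449
Iridium pattern (n=2): 0.139129 : 0.467742 : 0.393129
Convolve the two distributions (both contribute in 2-u steps):
  M: 0.02572463×0.139129 = 0.003579
  M+2: 0.02572463×0.467742 + 0.18425524×0.139129 = 0.037668
  M+4: 0.02572463×0.393129 + 0.18425524×0.467742 + 0.43991564×0.139129 = 0.157502
  M+6: 0.18425524×0.393129 + 0.43991564×0.467742 + 0.35010449×0.139129 = 0.326913
  M+8: 0.43991564×0.393129 + 0.35010449×0.467742 = 0.336702
  M+10: 0.35010449×0.393129 = 0.137636
Scale to base peak (0.336702) = 100: 1.06 : 11.19 : 46.78 : 97.09 : 100.00 : 40.88

1.06 : 11.19 : 46.78 : 97.09 : 100.00 : 40.88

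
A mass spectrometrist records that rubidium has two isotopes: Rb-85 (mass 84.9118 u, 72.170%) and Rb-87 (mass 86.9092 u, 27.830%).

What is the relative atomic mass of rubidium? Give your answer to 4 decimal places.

85.4677 u

Weight each isotope mass by its fractional abundance: 0.72170 × 84.9118 + 0.27830 × 86.9092
= 61.28085 + 24.18683 = 85.46768 u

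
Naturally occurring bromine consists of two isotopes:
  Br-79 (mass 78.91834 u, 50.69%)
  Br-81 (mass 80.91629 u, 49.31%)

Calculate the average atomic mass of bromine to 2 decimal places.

79.90 u

Ar = Σ fᵢ·mᵢ = 0.5069 × 78.91834 + 0.4931 × 80.91629
= 40.003707 + 39.899823 = 79.903530 u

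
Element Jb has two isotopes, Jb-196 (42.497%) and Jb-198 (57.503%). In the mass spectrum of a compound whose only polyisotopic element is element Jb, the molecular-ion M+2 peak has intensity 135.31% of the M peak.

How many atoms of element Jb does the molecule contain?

1

The M+2/M ratio from n Jb atoms is n · q/p = n · 0.57503/0.42497.
n = 1.3531 × 0.42497/0.57503 = 1.00 ≈ 1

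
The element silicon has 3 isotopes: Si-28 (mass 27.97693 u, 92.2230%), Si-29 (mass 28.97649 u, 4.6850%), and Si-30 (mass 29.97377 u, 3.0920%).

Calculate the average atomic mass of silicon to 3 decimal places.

28.086 u

Ar = Σ fᵢ·mᵢ = 0.922230 × 27.97693 + 0.046850 × 28.97649 + 0.030920 × 29.97377
= 25.801164 + 1.357549 + 0.926789 = 28.085502 u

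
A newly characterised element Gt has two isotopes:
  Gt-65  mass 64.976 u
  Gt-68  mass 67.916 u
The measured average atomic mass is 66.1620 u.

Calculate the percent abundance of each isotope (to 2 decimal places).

Gt-65: 59.66%, Gt-68: 40.34%

Writing the weighted mean with unknown fraction x of Gt-65:
64.976·x + 67.916·(1 − x) = 66.1620
(64.976 − 67.916)·x = 66.1620 − 67.916
x = -1.7540 / -2.940 = 0.59660 → 59.66% Gt-65, 40.34% Gt-68.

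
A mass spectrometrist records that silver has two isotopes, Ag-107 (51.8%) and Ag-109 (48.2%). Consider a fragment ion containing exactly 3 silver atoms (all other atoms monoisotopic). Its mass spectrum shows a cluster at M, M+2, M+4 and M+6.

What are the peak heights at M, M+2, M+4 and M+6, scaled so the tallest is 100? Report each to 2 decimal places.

Expanding (0.518 + 0.482)^3:
P(M) = 0.518^3 = 0.138992
P(M+2) = 3 × 0.518^2 × 0.482^1 = 0.387997
P(M+4) = 3 × 0.518^1 × 0.482^2 = 0.361031
P(M+6) = 0.482^3 = 0.111980
The M+2 peak is largest (0.387997); scaling to 100 gives 35.82 : 100.00 : 93.05 : 28.86.

35.82 : 100.00 : 93.05 : 28.86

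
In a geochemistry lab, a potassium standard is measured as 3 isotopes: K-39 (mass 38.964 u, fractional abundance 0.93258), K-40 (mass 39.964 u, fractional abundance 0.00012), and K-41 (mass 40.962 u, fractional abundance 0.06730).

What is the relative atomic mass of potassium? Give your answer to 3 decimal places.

Ar = Σ fᵢ·mᵢ = 0.93258 × 38.964 + 0.00012 × 39.964 + 0.06730 × 40.962
= 36.3370 + 0.0048 + 2.7567 = 39.0985 u

39.099 u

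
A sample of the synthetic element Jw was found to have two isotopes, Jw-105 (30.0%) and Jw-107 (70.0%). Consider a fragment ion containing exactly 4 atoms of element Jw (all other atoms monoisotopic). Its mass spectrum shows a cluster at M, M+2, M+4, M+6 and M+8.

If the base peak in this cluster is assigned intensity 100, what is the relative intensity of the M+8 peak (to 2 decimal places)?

58.33

(0.300 + 0.700)^4 gives M 0.0081, M+2 0.0756, M+4 0.2646, M+6 0.4116, M+8 0.2401; the largest is M+6.
P(M+6) = C(4,3) × 0.300^1 × 0.700^3 = 4 × 0.3000 × 0.3430 = 0.411600 (base)
P(M+8) = C(4,4) × 0.300^0 × 0.700^4 = 1 × 1.0000 × 0.2401 = 0.240100
Relative intensity = 0.240100 / 0.411600 × 100 = 58.33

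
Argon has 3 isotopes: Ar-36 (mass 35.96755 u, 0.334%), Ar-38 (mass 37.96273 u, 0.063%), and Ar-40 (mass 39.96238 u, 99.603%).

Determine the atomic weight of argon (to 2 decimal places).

39.95 u

Average mass = Σ (abundance × isotope mass) = 0.00334 × 35.96755 + 0.00063 × 37.96273 + 0.99603 × 39.96238
= 0.120132 + 0.023917 + 39.803729 = 39.947778 u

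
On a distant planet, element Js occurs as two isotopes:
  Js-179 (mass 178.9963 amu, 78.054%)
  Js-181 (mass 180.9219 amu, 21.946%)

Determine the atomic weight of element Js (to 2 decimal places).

Ar = Σ fᵢ·mᵢ = 0.78054 × 178.9963 + 0.21946 × 180.9219
= 139.71377 + 39.70512 = 179.41889 amu

179.42 amu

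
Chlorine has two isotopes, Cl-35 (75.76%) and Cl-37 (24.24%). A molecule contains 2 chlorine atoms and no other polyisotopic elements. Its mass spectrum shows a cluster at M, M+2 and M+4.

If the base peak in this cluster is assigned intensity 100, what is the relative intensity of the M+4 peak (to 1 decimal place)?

10.2

Binomial terms of (0.7576 + 0.2424)^2: M 0.5740, M+2 0.3673, M+4 0.0588 → M is the base peak.
P(M) = C(2,0) × 0.7576^2 × 0.2424^0 = 1 × 0.57395776 × 1.0000 = 0.573958 (base)
P(M+4) = C(2,2) × 0.7576^0 × 0.2424^2 = 1 × 1.0000 × 0.05875776 = 0.058758
Relative intensity = 0.058758 / 0.573958 × 100 = 10.2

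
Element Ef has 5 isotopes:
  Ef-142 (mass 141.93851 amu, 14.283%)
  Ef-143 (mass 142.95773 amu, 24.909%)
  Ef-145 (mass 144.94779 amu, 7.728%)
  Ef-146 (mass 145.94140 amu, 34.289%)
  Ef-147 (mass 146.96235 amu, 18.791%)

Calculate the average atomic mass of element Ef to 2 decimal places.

Weight each isotope mass by its fractional abundance: 0.14283 × 141.93851 + 0.24909 × 142.95773 + 0.07728 × 144.94779 + 0.34289 × 145.94140 + 0.18791 × 146.96235
= 20.273077 + 35.609341 + 11.201565 + 50.041847 + 27.615695 = 144.741525 amu

144.74 amu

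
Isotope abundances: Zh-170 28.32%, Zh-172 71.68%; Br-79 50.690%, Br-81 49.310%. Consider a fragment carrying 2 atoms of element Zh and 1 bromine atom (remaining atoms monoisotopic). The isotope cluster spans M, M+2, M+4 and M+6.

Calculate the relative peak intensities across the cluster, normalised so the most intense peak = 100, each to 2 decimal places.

8.83 : 53.26 : 100.00 : 55.00

Element Zh pattern (n=2): 0.08020224 : 0.40599552 : 0.51380224
Bromine pattern (n=1): 0.5069 : 0.4931
Convolve the two distributions (both contribute in 2-u steps):
  M: 0.08020224×0.5069 = 0.040655
  M+2: 0.08020224×0.4931 + 0.40599552×0.5069 = 0.245347
  M+4: 0.40599552×0.4931 + 0.51380224×0.5069 = 0.460643
  M+6: 0.51380224×0.4931 = 0.253356
Scale to base peak (0.460643) = 100: 8.83 : 53.26 : 100.00 : 55.00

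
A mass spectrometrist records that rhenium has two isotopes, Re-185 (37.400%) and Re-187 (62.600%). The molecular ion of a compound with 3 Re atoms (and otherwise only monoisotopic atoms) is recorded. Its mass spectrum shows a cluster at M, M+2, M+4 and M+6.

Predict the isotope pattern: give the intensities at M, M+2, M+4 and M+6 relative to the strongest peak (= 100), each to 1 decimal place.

11.9 : 59.7 : 100.0 : 55.8

Expanding (0.37400 + 0.62600)^3:
P(M) = 0.37400^3 = 0.052314
P(M+2) = 3 × 0.37400^2 × 0.62600^1 = 0.262687
P(M+4) = 3 × 0.37400^1 × 0.62600^2 = 0.439685
P(M+6) = 0.62600^3 = 0.245314
The M+4 peak is largest (0.439685); scaling to 100 gives 11.9 : 59.7 : 100.0 : 55.8.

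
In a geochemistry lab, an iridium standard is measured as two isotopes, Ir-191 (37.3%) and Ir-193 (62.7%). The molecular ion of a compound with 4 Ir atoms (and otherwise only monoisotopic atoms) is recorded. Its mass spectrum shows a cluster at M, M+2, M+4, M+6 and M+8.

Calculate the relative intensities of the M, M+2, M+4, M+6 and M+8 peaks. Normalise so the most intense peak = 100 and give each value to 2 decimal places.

5.26 : 35.39 : 89.23 : 100.00 : 42.02

Expanding (0.373 + 0.627)^4:
P(M) = 0.373^4 = 0.019357
P(M+2) = 4 × 0.373^3 × 0.627^1 = 0.130153
P(M+4) = 6 × 0.373^2 × 0.627^2 = 0.328174
P(M+6) = 4 × 0.373^1 × 0.627^3 = 0.367766
P(M+8) = 0.627^4 = 0.154550
The M+6 peak is largest (0.367766); scaling to 100 gives 5.26 : 35.39 : 89.23 : 100.00 : 42.02.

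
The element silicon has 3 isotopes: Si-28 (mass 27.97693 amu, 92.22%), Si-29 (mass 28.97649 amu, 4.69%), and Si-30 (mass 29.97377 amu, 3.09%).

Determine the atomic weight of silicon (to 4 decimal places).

28.0855 amu

Average mass = Σ (abundance × isotope mass) = 0.9222 × 27.97693 + 0.0469 × 28.97649 + 0.0309 × 29.97377
= 25.800325 + 1.358997 + 0.926189 = 28.085511 amu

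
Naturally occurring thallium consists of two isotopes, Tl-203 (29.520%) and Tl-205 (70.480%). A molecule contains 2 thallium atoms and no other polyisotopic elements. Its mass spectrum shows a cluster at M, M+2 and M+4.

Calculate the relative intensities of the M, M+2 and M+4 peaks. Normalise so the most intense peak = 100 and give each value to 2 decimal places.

The 2 Tl atoms are independent, so intensities follow the terms of (0.29520 + 0.70480)^2.
P(M) = 0.29520^2 = 0.087143
P(M+2) = 2 × 0.29520^1 × 0.70480^1 = 0.416114
P(M+4) = 0.70480^2 = 0.496743
The M+4 peak is largest (0.496743); scaling to 100 gives 17.54 : 83.77 : 100.00.

17.54 : 83.77 : 100.00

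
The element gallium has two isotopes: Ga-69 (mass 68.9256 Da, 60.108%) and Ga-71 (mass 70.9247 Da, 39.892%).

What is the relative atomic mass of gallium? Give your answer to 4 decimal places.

The abundance-weighted mean is 0.60108 × 68.9256 + 0.39892 × 70.9247
= 41.42980 + 28.29328 = 69.72308 Da

69.7231 Da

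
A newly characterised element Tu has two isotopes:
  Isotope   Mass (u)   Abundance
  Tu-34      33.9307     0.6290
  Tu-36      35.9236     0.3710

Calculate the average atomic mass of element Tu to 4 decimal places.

34.6701 u

Weight each isotope mass by its fractional abundance: 0.6290 × 33.9307 + 0.3710 × 35.9236
= 21.34241 + 13.32766 = 34.67007 u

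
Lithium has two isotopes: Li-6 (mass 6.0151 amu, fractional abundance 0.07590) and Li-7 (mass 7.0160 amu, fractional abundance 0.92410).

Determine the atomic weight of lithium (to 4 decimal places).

6.9400 amu

Weight each isotope mass by its fractional abundance: 0.07590 × 6.0151 + 0.92410 × 7.0160
= 0.45655 + 6.48349 = 6.94004 amu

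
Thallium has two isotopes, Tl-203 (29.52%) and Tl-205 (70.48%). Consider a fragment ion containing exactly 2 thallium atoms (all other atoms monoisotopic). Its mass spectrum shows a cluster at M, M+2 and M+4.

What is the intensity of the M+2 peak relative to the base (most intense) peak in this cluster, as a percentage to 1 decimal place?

83.8%

Term probabilities: M 0.0871, M+2 0.4161, M+4 0.4967. Base peak = M+4.
P(M+4) = C(2,2) × 0.2952^0 × 0.7048^2 = 1 × 1.0000 × 0.49674304 = 0.496743 (base)
P(M+2) = C(2,1) × 0.2952^1 × 0.7048^1 = 2 × 0.2952 × 0.7048 = 0.416114
Relative intensity = 0.416114 / 0.496743 × 100 = 83.8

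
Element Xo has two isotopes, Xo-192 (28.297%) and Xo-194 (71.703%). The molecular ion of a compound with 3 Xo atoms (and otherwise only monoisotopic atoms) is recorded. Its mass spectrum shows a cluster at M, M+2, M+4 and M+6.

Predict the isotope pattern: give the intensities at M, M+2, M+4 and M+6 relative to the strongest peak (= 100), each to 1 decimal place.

5.2 : 39.5 : 100.0 : 84.5

Expanding (0.28297 + 0.71703)^3:
P(M) = 0.28297^3 = 0.022658
P(M+2) = 3 × 0.28297^2 × 0.71703^1 = 0.172242
P(M+4) = 3 × 0.28297^1 × 0.71703^2 = 0.436452
P(M+6) = 0.71703^3 = 0.368648
The M+4 peak is largest (0.436452); scaling to 100 gives 5.2 : 39.5 : 100.0 : 84.5.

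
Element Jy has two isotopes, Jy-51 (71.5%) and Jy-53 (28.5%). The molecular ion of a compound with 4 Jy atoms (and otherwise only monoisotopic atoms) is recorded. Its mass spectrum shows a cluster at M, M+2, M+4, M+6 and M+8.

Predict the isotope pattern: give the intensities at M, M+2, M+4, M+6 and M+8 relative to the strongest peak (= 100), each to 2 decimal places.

62.72 : 100.00 : 59.79 : 15.89 : 1.58

The 4 Jy atoms are independent, so intensities follow the terms of (0.715 + 0.285)^4.
P(M) = 0.715^4 = 0.261351
P(M+2) = 4 × 0.715^3 × 0.285^1 = 0.416699
P(M+4) = 6 × 0.715^2 × 0.285^2 = 0.249146
P(M+6) = 4 × 0.715^1 × 0.285^3 = 0.066206
P(M+8) = 0.285^4 = 0.006598
The M+2 peak is largest (0.416699); scaling to 100 gives 62.72 : 100.00 : 59.79 : 15.89 : 1.58.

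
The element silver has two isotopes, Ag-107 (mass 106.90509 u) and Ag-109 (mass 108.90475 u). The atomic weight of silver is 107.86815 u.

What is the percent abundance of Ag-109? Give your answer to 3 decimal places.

Writing the weighted mean with unknown fraction x of Ag-107:
106.90509·x + 108.90475·(1 − x) = 107.86815
(106.90509 − 108.90475)·x = 107.86815 − 108.90475
x = -1.03660 / -1.99966 = 0.51839 → 51.839% Ag-107, 48.161% Ag-109.

48.161%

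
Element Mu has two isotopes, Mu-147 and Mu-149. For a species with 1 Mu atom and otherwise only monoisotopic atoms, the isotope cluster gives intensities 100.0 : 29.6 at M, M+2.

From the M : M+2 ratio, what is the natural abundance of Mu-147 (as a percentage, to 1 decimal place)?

77.2%

Write p for the Mu-147 fraction. I(M+2)/I(M) = [C(1,1)·p^0·(1−p)] / p^1 = 1·(1−p)/p = 29.6/100.0 = 0.2960
(1−p)/p = 0.2960/1 = 0.2960  ⇒  p = 1/(1 + 0.2960) = 0.7716
Mu-147: 77.2%, Mu-149: 22.8%.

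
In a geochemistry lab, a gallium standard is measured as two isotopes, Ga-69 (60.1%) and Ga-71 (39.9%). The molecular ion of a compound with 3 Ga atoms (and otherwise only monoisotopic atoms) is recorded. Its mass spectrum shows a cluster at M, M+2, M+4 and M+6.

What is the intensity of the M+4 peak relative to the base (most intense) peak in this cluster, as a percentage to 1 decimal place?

Binomial terms of (0.601 + 0.399)^3: M 0.2171, M+2 0.4324, M+4 0.2870, M+6 0.0635 → M+2 is the base peak.
P(M+2) = C(3,1) × 0.601^2 × 0.399^1 = 3 × 0.361201 × 0.3990 = 0.432358 (base)
P(M+4) = C(3,2) × 0.601^1 × 0.399^2 = 3 × 0.6010 × 0.159201 = 0.287039
Relative intensity = 0.287039 / 0.432358 × 100 = 66.4

66.4%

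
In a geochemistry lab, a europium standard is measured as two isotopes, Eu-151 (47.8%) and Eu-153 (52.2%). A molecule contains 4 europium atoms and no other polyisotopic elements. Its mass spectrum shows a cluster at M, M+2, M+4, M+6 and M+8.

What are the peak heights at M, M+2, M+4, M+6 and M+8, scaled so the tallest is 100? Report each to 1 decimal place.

The 4 Eu atoms are independent, so intensities follow the terms of (0.478 + 0.522)^4.
P(M) = 0.478^4 = 0.052205
P(M+2) = 4 × 0.478^3 × 0.522^1 = 0.228042
P(M+4) = 6 × 0.478^2 × 0.522^2 = 0.373549
P(M+6) = 4 × 0.478^1 × 0.522^3 = 0.271956
P(M+8) = 0.522^4 = 0.074248
The M+4 peak is largest (0.373549); scaling to 100 gives 14.0 : 61.0 : 100.0 : 72.8 : 19.9.

14.0 : 61.0 : 100.0 : 72.8 : 19.9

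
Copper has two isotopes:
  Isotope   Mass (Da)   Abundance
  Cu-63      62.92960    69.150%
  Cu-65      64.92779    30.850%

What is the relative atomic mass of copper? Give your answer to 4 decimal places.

Weight each isotope mass by its fractional abundance: 0.69150 × 62.92960 + 0.30850 × 64.92779
= 43.515818 + 20.030223 = 63.546041 Da

63.5460 Da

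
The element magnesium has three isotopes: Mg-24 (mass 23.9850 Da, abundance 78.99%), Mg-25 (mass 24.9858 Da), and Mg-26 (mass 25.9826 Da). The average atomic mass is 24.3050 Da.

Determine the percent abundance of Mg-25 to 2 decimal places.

The remaining 21.01% is split between Mg-25 (fraction x) and Mg-26 (fraction 0.2101 − x).
Substituting: 24.9858x + 25.9826(0.2101 − x) = 5.3592485
(24.9858 − 25.9826)x = -0.09969576  ⇒  x = 0.10002, y = 0.11008
Mg-25: 10.00%, Mg-26: 11.01%.

10.00%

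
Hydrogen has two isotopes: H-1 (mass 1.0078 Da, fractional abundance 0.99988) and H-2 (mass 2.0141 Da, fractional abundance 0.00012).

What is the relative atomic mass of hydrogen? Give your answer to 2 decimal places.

The abundance-weighted mean is 0.99988 × 1.0078 + 0.00012 × 2.0141
= 1.00768 + 0.00024 = 1.00792 Da

1.01 Da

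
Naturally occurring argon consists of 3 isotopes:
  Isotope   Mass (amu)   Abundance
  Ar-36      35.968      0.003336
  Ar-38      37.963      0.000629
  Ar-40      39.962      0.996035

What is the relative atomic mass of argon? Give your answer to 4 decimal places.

39.9474 amu

The abundance-weighted mean is 0.003336 × 35.968 + 0.000629 × 37.963 + 0.996035 × 39.962
= 0.11999 + 0.02388 + 39.80355 = 39.94742 amu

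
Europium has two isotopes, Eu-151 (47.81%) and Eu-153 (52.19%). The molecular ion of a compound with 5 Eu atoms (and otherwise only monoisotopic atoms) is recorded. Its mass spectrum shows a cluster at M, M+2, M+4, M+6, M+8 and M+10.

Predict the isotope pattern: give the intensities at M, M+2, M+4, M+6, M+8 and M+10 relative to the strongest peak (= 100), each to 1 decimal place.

7.7 : 42.0 : 91.6 : 100.0 : 54.6 : 11.9

Each Eu atom is independently Eu-151 (p = 0.4781) or Eu-153 (q = 0.5219); the cluster is the binomial expansion (p + q)^5.
P(M) = 0.4781^5 = 0.024980
P(M+2) = 5 × 0.4781^4 × 0.5219^1 = 0.136343
P(M+4) = 10 × 0.4781^3 × 0.5219^2 = 0.297667
P(M+6) = 10 × 0.4781^2 × 0.5219^3 = 0.324937
P(M+8) = 5 × 0.4781^1 × 0.5219^4 = 0.177353
P(M+10) = 0.5219^5 = 0.038720
The M+6 peak is largest (0.324937); scaling to 100 gives 7.7 : 42.0 : 91.6 : 100.0 : 54.6 : 11.9.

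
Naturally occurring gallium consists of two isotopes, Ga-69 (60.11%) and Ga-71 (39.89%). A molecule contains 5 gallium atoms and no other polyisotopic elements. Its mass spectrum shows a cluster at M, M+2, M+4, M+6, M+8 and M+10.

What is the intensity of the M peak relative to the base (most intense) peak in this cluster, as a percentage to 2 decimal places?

Binomial terms of (0.6011 + 0.3989)^5: M 0.0785, M+2 0.2604, M+4 0.3456, M+6 0.2293, M+8 0.0761, M+10 0.0101 → M+4 is the base peak.
P(M+4) = C(5,2) × 0.6011^3 × 0.3989^2 = 10 × 0.21719018 × 0.15912121 = 0.345596 (base)
P(M) = C(5,0) × 0.6011^5 × 0.3989^0 = 1 × 0.07847542 × 1.0000 = 0.078475
Relative intensity = 0.078475 / 0.345596 × 100 = 22.71

22.71%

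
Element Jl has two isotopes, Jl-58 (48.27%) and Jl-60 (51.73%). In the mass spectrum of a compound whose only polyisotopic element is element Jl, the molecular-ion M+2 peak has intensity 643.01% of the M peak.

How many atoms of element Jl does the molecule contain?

With n Jl atoms, P(M+2)/P(M) = C(n,1)·p^(n−1)q / p^n = n·q/p = n · 0.5173/0.4827.
n = 6.4301 × 0.4827/0.5173 = 6.00 ≈ 6

6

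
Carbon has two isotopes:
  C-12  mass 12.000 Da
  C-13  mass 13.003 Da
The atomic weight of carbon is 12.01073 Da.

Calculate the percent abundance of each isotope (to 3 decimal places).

C-12: 98.930%, C-13: 1.070%

Let x be the fractional abundance of C-12; then C-13 has abundance 1 − x.
12.000·x + 13.003·(1 − x) = 12.01073
(12.000 − 13.003)·x = 12.01073 − 13.003
x = -0.99227 / -1.003 = 0.98930 → 98.930% C-12, 1.070% C-13.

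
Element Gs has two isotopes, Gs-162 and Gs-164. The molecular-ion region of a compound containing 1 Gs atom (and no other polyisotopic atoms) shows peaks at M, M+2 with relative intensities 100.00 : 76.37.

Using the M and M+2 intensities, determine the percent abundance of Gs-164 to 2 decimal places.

Write p for the Gs-162 fraction. I(M+2)/I(M) = [C(1,1)·p^0·(1−p)] / p^1 = 1·(1−p)/p = 76.37/100.00 = 0.7637
(1−p)/p = 0.7637/1 = 0.7637  ⇒  p = 1/(1 + 0.7637) = 0.5670
Gs-162: 56.70%, Gs-164: 43.30%.

43.30%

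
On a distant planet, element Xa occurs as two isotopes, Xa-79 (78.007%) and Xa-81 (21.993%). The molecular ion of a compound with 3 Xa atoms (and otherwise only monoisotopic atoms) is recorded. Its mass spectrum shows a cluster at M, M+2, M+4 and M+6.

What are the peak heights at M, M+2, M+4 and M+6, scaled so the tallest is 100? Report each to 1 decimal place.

100.0 : 84.6 : 23.8 : 2.2

The 3 Xa atoms are independent, so intensities follow the terms of (0.78007 + 0.21993)^3.
P(M) = 0.78007^3 = 0.474680
P(M+2) = 3 × 0.78007^2 × 0.21993^1 = 0.401488
P(M+4) = 3 × 0.78007^1 × 0.21993^2 = 0.113194
P(M+6) = 0.21993^3 = 0.010638
The M peak is largest (0.474680); scaling to 100 gives 100.0 : 84.6 : 23.8 : 2.2.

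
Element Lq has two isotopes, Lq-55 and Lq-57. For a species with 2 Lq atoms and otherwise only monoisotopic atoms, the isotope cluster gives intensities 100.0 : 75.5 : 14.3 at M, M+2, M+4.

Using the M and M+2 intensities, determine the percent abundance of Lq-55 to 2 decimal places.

72.60%

Write p for the Lq-55 fraction. I(M+2)/I(M) = [C(2,1)·p^1·(1−p)] / p^2 = 2·(1−p)/p = 75.5/100.0 = 0.7550
(1−p)/p = 0.7550/2 = 0.3775  ⇒  p = 1/(1 + 0.3775) = 0.7260
Lq-55: 72.60%, Lq-57: 27.40%.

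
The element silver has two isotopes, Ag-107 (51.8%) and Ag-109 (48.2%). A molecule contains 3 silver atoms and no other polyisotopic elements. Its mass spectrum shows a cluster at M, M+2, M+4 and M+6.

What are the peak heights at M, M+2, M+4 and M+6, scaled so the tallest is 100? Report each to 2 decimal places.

The 3 Ag atoms are independent, so intensities follow the terms of (0.518 + 0.482)^3.
P(M) = 0.518^3 = 0.138992
P(M+2) = 3 × 0.518^2 × 0.482^1 = 0.387997
P(M+4) = 3 × 0.518^1 × 0.482^2 = 0.361031
P(M+6) = 0.482^3 = 0.111980
The M+2 peak is largest (0.387997); scaling to 100 gives 35.82 : 100.00 : 93.05 : 28.86.

35.82 : 100.00 : 93.05 : 28.86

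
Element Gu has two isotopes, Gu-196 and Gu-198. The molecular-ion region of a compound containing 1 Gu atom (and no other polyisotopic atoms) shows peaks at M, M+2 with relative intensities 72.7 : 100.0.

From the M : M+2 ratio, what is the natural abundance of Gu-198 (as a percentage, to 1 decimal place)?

57.9%

Write p for the Gu-196 fraction. I(M+2)/I(M) = [C(1,1)·p^0·(1−p)] / p^1 = 1·(1−p)/p = 100.0/72.7 = 1.3755
(1−p)/p = 1.3755/1 = 1.3755  ⇒  p = 1/(1 + 1.3755) = 0.4210
Gu-196: 42.1%, Gu-198: 57.9%.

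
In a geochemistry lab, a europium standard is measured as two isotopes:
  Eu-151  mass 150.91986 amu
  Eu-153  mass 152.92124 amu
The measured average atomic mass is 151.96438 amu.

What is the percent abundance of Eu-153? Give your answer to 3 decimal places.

Writing the weighted mean with unknown fraction x of Eu-151:
150.91986·x + 152.92124·(1 − x) = 151.96438
(150.91986 − 152.92124)·x = 151.96438 − 152.92124
x = -0.95686 / -2.00138 = 0.47810 → 47.810% Eu-151, 52.190% Eu-153.

52.190%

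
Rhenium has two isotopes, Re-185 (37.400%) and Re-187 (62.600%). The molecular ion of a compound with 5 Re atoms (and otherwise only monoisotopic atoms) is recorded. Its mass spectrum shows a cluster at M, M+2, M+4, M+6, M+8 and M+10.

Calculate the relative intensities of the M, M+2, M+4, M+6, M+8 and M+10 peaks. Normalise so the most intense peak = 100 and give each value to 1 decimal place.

The 5 Re atoms are independent, so intensities follow the terms of (0.37400 + 0.62600)^5.
P(M) = 0.37400^5 = 0.007317
P(M+2) = 5 × 0.37400^4 × 0.62600^1 = 0.061239
P(M+4) = 10 × 0.37400^3 × 0.62600^2 = 0.205005
P(M+6) = 10 × 0.37400^2 × 0.62600^3 = 0.343136
P(M+8) = 5 × 0.37400^1 × 0.62600^4 = 0.287170
P(M+10) = 0.62600^5 = 0.096133
The M+6 peak is largest (0.343136); scaling to 100 gives 2.1 : 17.8 : 59.7 : 100.0 : 83.7 : 28.0.

2.1 : 17.8 : 59.7 : 100.0 : 83.7 : 28.0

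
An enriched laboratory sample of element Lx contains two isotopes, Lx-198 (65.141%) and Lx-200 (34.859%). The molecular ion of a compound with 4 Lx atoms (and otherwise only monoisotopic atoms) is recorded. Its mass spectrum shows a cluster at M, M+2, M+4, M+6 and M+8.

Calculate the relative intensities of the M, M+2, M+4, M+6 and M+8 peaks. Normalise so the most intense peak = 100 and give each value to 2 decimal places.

46.72 : 100.00 : 80.27 : 28.64 : 3.83

Each Lx atom is independently Lx-198 (p = 0.65141) or Lx-200 (q = 0.34859); the cluster is the binomial expansion (p + q)^4.
P(M) = 0.65141^4 = 0.180060
P(M+2) = 4 × 0.65141^3 × 0.34859^1 = 0.385423
P(M+4) = 6 × 0.65141^2 × 0.34859^2 = 0.309378
P(M+6) = 4 × 0.65141^1 × 0.34859^3 = 0.110372
P(M+8) = 0.34859^4 = 0.014766
The M+2 peak is largest (0.385423); scaling to 100 gives 46.72 : 100.00 : 80.27 : 28.64 : 3.83.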